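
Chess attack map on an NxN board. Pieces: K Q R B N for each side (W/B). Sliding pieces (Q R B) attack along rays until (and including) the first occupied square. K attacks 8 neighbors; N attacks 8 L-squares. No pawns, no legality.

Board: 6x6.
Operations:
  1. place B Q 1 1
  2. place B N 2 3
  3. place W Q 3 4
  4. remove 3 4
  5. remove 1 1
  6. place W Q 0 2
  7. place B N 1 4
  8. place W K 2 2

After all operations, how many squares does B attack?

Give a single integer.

Op 1: place BQ@(1,1)
Op 2: place BN@(2,3)
Op 3: place WQ@(3,4)
Op 4: remove (3,4)
Op 5: remove (1,1)
Op 6: place WQ@(0,2)
Op 7: place BN@(1,4)
Op 8: place WK@(2,2)
Per-piece attacks for B:
  BN@(1,4): attacks (3,5) (2,2) (3,3) (0,2)
  BN@(2,3): attacks (3,5) (4,4) (1,5) (0,4) (3,1) (4,2) (1,1) (0,2)
Union (10 distinct): (0,2) (0,4) (1,1) (1,5) (2,2) (3,1) (3,3) (3,5) (4,2) (4,4)

Answer: 10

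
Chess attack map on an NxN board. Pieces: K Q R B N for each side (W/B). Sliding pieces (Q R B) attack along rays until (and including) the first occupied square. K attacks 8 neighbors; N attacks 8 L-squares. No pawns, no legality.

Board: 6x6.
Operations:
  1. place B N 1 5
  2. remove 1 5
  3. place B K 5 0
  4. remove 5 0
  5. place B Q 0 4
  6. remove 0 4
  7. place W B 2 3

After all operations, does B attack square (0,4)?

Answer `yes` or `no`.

Op 1: place BN@(1,5)
Op 2: remove (1,5)
Op 3: place BK@(5,0)
Op 4: remove (5,0)
Op 5: place BQ@(0,4)
Op 6: remove (0,4)
Op 7: place WB@(2,3)
Per-piece attacks for B:
B attacks (0,4): no

Answer: no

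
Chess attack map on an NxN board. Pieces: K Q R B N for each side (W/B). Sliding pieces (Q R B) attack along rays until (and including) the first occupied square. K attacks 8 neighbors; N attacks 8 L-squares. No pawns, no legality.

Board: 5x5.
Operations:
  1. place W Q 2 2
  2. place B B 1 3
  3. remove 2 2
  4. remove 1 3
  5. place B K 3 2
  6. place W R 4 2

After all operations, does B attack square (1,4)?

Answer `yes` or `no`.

Op 1: place WQ@(2,2)
Op 2: place BB@(1,3)
Op 3: remove (2,2)
Op 4: remove (1,3)
Op 5: place BK@(3,2)
Op 6: place WR@(4,2)
Per-piece attacks for B:
  BK@(3,2): attacks (3,3) (3,1) (4,2) (2,2) (4,3) (4,1) (2,3) (2,1)
B attacks (1,4): no

Answer: no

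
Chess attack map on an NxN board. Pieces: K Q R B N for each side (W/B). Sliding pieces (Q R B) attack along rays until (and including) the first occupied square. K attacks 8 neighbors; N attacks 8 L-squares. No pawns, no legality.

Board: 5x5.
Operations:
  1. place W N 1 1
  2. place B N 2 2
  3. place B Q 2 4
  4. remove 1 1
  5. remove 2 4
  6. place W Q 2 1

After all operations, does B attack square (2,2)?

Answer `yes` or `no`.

Answer: no

Derivation:
Op 1: place WN@(1,1)
Op 2: place BN@(2,2)
Op 3: place BQ@(2,4)
Op 4: remove (1,1)
Op 5: remove (2,4)
Op 6: place WQ@(2,1)
Per-piece attacks for B:
  BN@(2,2): attacks (3,4) (4,3) (1,4) (0,3) (3,0) (4,1) (1,0) (0,1)
B attacks (2,2): no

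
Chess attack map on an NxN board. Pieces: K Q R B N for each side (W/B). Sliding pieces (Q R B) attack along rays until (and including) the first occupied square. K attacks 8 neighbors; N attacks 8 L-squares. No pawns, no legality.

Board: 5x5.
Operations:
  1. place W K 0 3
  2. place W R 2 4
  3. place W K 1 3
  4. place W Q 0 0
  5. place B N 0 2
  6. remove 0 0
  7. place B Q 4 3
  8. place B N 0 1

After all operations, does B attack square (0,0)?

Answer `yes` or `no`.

Op 1: place WK@(0,3)
Op 2: place WR@(2,4)
Op 3: place WK@(1,3)
Op 4: place WQ@(0,0)
Op 5: place BN@(0,2)
Op 6: remove (0,0)
Op 7: place BQ@(4,3)
Op 8: place BN@(0,1)
Per-piece attacks for B:
  BN@(0,1): attacks (1,3) (2,2) (2,0)
  BN@(0,2): attacks (1,4) (2,3) (1,0) (2,1)
  BQ@(4,3): attacks (4,4) (4,2) (4,1) (4,0) (3,3) (2,3) (1,3) (3,4) (3,2) (2,1) (1,0) [ray(-1,0) blocked at (1,3)]
B attacks (0,0): no

Answer: no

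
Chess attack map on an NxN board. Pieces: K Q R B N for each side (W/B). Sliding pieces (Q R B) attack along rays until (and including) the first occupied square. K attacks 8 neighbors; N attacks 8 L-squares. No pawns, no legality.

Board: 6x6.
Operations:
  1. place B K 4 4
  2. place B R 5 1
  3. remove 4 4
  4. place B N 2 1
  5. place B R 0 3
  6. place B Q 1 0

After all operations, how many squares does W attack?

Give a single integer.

Op 1: place BK@(4,4)
Op 2: place BR@(5,1)
Op 3: remove (4,4)
Op 4: place BN@(2,1)
Op 5: place BR@(0,3)
Op 6: place BQ@(1,0)
Per-piece attacks for W:
Union (0 distinct): (none)

Answer: 0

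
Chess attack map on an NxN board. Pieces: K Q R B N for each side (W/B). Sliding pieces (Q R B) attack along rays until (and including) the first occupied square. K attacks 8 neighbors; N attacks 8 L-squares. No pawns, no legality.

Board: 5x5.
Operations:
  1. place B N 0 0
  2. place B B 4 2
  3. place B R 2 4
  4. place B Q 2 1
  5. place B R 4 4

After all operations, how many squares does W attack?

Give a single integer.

Answer: 0

Derivation:
Op 1: place BN@(0,0)
Op 2: place BB@(4,2)
Op 3: place BR@(2,4)
Op 4: place BQ@(2,1)
Op 5: place BR@(4,4)
Per-piece attacks for W:
Union (0 distinct): (none)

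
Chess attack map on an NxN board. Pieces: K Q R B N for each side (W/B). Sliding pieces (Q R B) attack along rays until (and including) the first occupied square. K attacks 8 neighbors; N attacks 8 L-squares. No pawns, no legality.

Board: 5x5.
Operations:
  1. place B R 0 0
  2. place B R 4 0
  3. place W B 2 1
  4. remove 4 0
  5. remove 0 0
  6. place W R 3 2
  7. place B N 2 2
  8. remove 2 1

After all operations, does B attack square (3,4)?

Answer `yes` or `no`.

Op 1: place BR@(0,0)
Op 2: place BR@(4,0)
Op 3: place WB@(2,1)
Op 4: remove (4,0)
Op 5: remove (0,0)
Op 6: place WR@(3,2)
Op 7: place BN@(2,2)
Op 8: remove (2,1)
Per-piece attacks for B:
  BN@(2,2): attacks (3,4) (4,3) (1,4) (0,3) (3,0) (4,1) (1,0) (0,1)
B attacks (3,4): yes

Answer: yes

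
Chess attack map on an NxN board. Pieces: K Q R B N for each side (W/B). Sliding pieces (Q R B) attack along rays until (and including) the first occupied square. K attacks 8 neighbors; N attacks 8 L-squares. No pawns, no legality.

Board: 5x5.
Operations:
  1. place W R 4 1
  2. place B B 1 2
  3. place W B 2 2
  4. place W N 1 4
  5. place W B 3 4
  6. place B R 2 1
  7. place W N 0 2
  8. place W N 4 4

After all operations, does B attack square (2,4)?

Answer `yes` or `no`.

Answer: no

Derivation:
Op 1: place WR@(4,1)
Op 2: place BB@(1,2)
Op 3: place WB@(2,2)
Op 4: place WN@(1,4)
Op 5: place WB@(3,4)
Op 6: place BR@(2,1)
Op 7: place WN@(0,2)
Op 8: place WN@(4,4)
Per-piece attacks for B:
  BB@(1,2): attacks (2,3) (3,4) (2,1) (0,3) (0,1) [ray(1,1) blocked at (3,4); ray(1,-1) blocked at (2,1)]
  BR@(2,1): attacks (2,2) (2,0) (3,1) (4,1) (1,1) (0,1) [ray(0,1) blocked at (2,2); ray(1,0) blocked at (4,1)]
B attacks (2,4): no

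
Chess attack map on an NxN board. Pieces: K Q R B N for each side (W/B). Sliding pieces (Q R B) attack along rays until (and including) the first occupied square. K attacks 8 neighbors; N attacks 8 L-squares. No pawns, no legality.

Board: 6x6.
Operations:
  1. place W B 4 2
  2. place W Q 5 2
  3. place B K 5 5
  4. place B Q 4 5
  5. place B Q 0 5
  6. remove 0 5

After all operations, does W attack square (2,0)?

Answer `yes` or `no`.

Op 1: place WB@(4,2)
Op 2: place WQ@(5,2)
Op 3: place BK@(5,5)
Op 4: place BQ@(4,5)
Op 5: place BQ@(0,5)
Op 6: remove (0,5)
Per-piece attacks for W:
  WB@(4,2): attacks (5,3) (5,1) (3,3) (2,4) (1,5) (3,1) (2,0)
  WQ@(5,2): attacks (5,3) (5,4) (5,5) (5,1) (5,0) (4,2) (4,3) (3,4) (2,5) (4,1) (3,0) [ray(0,1) blocked at (5,5); ray(-1,0) blocked at (4,2)]
W attacks (2,0): yes

Answer: yes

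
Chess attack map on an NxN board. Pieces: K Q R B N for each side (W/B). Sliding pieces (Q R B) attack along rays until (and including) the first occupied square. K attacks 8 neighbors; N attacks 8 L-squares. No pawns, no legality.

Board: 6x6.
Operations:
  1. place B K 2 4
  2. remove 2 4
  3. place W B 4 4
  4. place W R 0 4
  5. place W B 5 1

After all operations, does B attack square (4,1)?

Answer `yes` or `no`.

Answer: no

Derivation:
Op 1: place BK@(2,4)
Op 2: remove (2,4)
Op 3: place WB@(4,4)
Op 4: place WR@(0,4)
Op 5: place WB@(5,1)
Per-piece attacks for B:
B attacks (4,1): no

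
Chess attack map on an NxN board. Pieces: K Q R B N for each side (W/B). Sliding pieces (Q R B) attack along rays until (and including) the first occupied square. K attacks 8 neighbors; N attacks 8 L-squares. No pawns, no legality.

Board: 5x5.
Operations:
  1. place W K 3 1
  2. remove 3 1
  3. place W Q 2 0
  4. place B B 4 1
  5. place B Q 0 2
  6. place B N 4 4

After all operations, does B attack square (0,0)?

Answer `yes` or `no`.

Op 1: place WK@(3,1)
Op 2: remove (3,1)
Op 3: place WQ@(2,0)
Op 4: place BB@(4,1)
Op 5: place BQ@(0,2)
Op 6: place BN@(4,4)
Per-piece attacks for B:
  BQ@(0,2): attacks (0,3) (0,4) (0,1) (0,0) (1,2) (2,2) (3,2) (4,2) (1,3) (2,4) (1,1) (2,0) [ray(1,-1) blocked at (2,0)]
  BB@(4,1): attacks (3,2) (2,3) (1,4) (3,0)
  BN@(4,4): attacks (3,2) (2,3)
B attacks (0,0): yes

Answer: yes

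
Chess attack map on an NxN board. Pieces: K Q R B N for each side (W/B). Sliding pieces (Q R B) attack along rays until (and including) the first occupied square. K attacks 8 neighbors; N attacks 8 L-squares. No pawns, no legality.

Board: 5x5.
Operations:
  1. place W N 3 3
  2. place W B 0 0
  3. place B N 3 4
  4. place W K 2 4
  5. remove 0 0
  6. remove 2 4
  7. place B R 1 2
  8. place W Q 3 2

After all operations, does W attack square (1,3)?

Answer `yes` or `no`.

Answer: no

Derivation:
Op 1: place WN@(3,3)
Op 2: place WB@(0,0)
Op 3: place BN@(3,4)
Op 4: place WK@(2,4)
Op 5: remove (0,0)
Op 6: remove (2,4)
Op 7: place BR@(1,2)
Op 8: place WQ@(3,2)
Per-piece attacks for W:
  WQ@(3,2): attacks (3,3) (3,1) (3,0) (4,2) (2,2) (1,2) (4,3) (4,1) (2,3) (1,4) (2,1) (1,0) [ray(0,1) blocked at (3,3); ray(-1,0) blocked at (1,2)]
  WN@(3,3): attacks (1,4) (4,1) (2,1) (1,2)
W attacks (1,3): no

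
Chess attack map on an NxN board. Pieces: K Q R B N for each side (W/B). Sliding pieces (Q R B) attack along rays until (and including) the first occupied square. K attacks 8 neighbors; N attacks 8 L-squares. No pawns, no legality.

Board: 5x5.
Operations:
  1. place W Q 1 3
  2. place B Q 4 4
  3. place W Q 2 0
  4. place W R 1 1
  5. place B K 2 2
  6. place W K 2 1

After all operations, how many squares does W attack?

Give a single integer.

Op 1: place WQ@(1,3)
Op 2: place BQ@(4,4)
Op 3: place WQ@(2,0)
Op 4: place WR@(1,1)
Op 5: place BK@(2,2)
Op 6: place WK@(2,1)
Per-piece attacks for W:
  WR@(1,1): attacks (1,2) (1,3) (1,0) (2,1) (0,1) [ray(0,1) blocked at (1,3); ray(1,0) blocked at (2,1)]
  WQ@(1,3): attacks (1,4) (1,2) (1,1) (2,3) (3,3) (4,3) (0,3) (2,4) (2,2) (0,4) (0,2) [ray(0,-1) blocked at (1,1); ray(1,-1) blocked at (2,2)]
  WQ@(2,0): attacks (2,1) (3,0) (4,0) (1,0) (0,0) (3,1) (4,2) (1,1) [ray(0,1) blocked at (2,1); ray(-1,1) blocked at (1,1)]
  WK@(2,1): attacks (2,2) (2,0) (3,1) (1,1) (3,2) (3,0) (1,2) (1,0)
Union (22 distinct): (0,0) (0,1) (0,2) (0,3) (0,4) (1,0) (1,1) (1,2) (1,3) (1,4) (2,0) (2,1) (2,2) (2,3) (2,4) (3,0) (3,1) (3,2) (3,3) (4,0) (4,2) (4,3)

Answer: 22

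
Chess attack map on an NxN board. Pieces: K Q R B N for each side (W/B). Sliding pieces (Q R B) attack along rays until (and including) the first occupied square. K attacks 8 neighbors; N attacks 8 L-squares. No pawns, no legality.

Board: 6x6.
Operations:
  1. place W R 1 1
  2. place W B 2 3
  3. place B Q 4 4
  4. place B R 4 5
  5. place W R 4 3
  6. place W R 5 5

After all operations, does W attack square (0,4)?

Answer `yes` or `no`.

Op 1: place WR@(1,1)
Op 2: place WB@(2,3)
Op 3: place BQ@(4,4)
Op 4: place BR@(4,5)
Op 5: place WR@(4,3)
Op 6: place WR@(5,5)
Per-piece attacks for W:
  WR@(1,1): attacks (1,2) (1,3) (1,4) (1,5) (1,0) (2,1) (3,1) (4,1) (5,1) (0,1)
  WB@(2,3): attacks (3,4) (4,5) (3,2) (4,1) (5,0) (1,4) (0,5) (1,2) (0,1) [ray(1,1) blocked at (4,5)]
  WR@(4,3): attacks (4,4) (4,2) (4,1) (4,0) (5,3) (3,3) (2,3) [ray(0,1) blocked at (4,4); ray(-1,0) blocked at (2,3)]
  WR@(5,5): attacks (5,4) (5,3) (5,2) (5,1) (5,0) (4,5) [ray(-1,0) blocked at (4,5)]
W attacks (0,4): no

Answer: no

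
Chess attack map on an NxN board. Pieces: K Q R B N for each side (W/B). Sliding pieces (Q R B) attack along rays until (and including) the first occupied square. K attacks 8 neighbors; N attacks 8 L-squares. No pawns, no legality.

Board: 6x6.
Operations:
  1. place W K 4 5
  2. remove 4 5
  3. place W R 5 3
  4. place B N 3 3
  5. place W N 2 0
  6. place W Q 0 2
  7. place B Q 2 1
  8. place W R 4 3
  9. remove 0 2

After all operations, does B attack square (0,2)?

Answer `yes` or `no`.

Answer: no

Derivation:
Op 1: place WK@(4,5)
Op 2: remove (4,5)
Op 3: place WR@(5,3)
Op 4: place BN@(3,3)
Op 5: place WN@(2,0)
Op 6: place WQ@(0,2)
Op 7: place BQ@(2,1)
Op 8: place WR@(4,3)
Op 9: remove (0,2)
Per-piece attacks for B:
  BQ@(2,1): attacks (2,2) (2,3) (2,4) (2,5) (2,0) (3,1) (4,1) (5,1) (1,1) (0,1) (3,2) (4,3) (3,0) (1,2) (0,3) (1,0) [ray(0,-1) blocked at (2,0); ray(1,1) blocked at (4,3)]
  BN@(3,3): attacks (4,5) (5,4) (2,5) (1,4) (4,1) (5,2) (2,1) (1,2)
B attacks (0,2): no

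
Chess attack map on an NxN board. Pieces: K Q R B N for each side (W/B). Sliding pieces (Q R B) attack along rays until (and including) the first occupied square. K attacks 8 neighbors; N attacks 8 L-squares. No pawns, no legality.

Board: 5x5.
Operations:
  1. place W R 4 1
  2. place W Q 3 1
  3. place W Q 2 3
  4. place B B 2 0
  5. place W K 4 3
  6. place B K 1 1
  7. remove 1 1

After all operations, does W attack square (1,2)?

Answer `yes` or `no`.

Op 1: place WR@(4,1)
Op 2: place WQ@(3,1)
Op 3: place WQ@(2,3)
Op 4: place BB@(2,0)
Op 5: place WK@(4,3)
Op 6: place BK@(1,1)
Op 7: remove (1,1)
Per-piece attacks for W:
  WQ@(2,3): attacks (2,4) (2,2) (2,1) (2,0) (3,3) (4,3) (1,3) (0,3) (3,4) (3,2) (4,1) (1,4) (1,2) (0,1) [ray(0,-1) blocked at (2,0); ray(1,0) blocked at (4,3); ray(1,-1) blocked at (4,1)]
  WQ@(3,1): attacks (3,2) (3,3) (3,4) (3,0) (4,1) (2,1) (1,1) (0,1) (4,2) (4,0) (2,2) (1,3) (0,4) (2,0) [ray(1,0) blocked at (4,1); ray(-1,-1) blocked at (2,0)]
  WR@(4,1): attacks (4,2) (4,3) (4,0) (3,1) [ray(0,1) blocked at (4,3); ray(-1,0) blocked at (3,1)]
  WK@(4,3): attacks (4,4) (4,2) (3,3) (3,4) (3,2)
W attacks (1,2): yes

Answer: yes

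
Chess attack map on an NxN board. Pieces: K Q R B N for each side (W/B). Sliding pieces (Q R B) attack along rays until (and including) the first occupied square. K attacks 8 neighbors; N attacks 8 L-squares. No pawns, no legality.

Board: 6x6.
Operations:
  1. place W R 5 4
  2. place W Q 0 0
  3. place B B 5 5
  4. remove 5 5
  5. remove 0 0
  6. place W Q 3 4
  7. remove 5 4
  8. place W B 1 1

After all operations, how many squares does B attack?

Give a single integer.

Op 1: place WR@(5,4)
Op 2: place WQ@(0,0)
Op 3: place BB@(5,5)
Op 4: remove (5,5)
Op 5: remove (0,0)
Op 6: place WQ@(3,4)
Op 7: remove (5,4)
Op 8: place WB@(1,1)
Per-piece attacks for B:
Union (0 distinct): (none)

Answer: 0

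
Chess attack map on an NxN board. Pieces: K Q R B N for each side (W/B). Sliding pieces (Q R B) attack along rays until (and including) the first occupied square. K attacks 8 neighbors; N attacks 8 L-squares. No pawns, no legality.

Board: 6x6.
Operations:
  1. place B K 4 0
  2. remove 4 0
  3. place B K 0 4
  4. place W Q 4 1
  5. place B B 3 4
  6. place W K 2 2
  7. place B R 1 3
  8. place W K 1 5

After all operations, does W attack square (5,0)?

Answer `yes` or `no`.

Answer: yes

Derivation:
Op 1: place BK@(4,0)
Op 2: remove (4,0)
Op 3: place BK@(0,4)
Op 4: place WQ@(4,1)
Op 5: place BB@(3,4)
Op 6: place WK@(2,2)
Op 7: place BR@(1,3)
Op 8: place WK@(1,5)
Per-piece attacks for W:
  WK@(1,5): attacks (1,4) (2,5) (0,5) (2,4) (0,4)
  WK@(2,2): attacks (2,3) (2,1) (3,2) (1,2) (3,3) (3,1) (1,3) (1,1)
  WQ@(4,1): attacks (4,2) (4,3) (4,4) (4,5) (4,0) (5,1) (3,1) (2,1) (1,1) (0,1) (5,2) (5,0) (3,2) (2,3) (1,4) (0,5) (3,0)
W attacks (5,0): yes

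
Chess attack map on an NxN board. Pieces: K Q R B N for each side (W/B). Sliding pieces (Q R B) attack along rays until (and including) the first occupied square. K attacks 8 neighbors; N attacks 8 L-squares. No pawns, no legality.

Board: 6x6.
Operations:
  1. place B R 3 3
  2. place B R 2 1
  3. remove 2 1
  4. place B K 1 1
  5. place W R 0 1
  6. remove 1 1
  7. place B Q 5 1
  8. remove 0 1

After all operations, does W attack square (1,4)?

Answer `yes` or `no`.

Op 1: place BR@(3,3)
Op 2: place BR@(2,1)
Op 3: remove (2,1)
Op 4: place BK@(1,1)
Op 5: place WR@(0,1)
Op 6: remove (1,1)
Op 7: place BQ@(5,1)
Op 8: remove (0,1)
Per-piece attacks for W:
W attacks (1,4): no

Answer: no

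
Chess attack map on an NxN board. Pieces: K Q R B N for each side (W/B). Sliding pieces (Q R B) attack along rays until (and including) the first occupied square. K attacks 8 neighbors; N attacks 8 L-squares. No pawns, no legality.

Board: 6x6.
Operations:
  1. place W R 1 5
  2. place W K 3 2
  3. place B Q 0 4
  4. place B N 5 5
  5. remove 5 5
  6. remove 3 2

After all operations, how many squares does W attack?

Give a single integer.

Op 1: place WR@(1,5)
Op 2: place WK@(3,2)
Op 3: place BQ@(0,4)
Op 4: place BN@(5,5)
Op 5: remove (5,5)
Op 6: remove (3,2)
Per-piece attacks for W:
  WR@(1,5): attacks (1,4) (1,3) (1,2) (1,1) (1,0) (2,5) (3,5) (4,5) (5,5) (0,5)
Union (10 distinct): (0,5) (1,0) (1,1) (1,2) (1,3) (1,4) (2,5) (3,5) (4,5) (5,5)

Answer: 10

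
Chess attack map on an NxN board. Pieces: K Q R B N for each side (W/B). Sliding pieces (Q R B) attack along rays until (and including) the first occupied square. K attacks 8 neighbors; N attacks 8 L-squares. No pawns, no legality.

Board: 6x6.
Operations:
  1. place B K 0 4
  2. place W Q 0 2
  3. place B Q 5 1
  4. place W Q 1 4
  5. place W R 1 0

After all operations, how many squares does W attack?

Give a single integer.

Op 1: place BK@(0,4)
Op 2: place WQ@(0,2)
Op 3: place BQ@(5,1)
Op 4: place WQ@(1,4)
Op 5: place WR@(1,0)
Per-piece attacks for W:
  WQ@(0,2): attacks (0,3) (0,4) (0,1) (0,0) (1,2) (2,2) (3,2) (4,2) (5,2) (1,3) (2,4) (3,5) (1,1) (2,0) [ray(0,1) blocked at (0,4)]
  WR@(1,0): attacks (1,1) (1,2) (1,3) (1,4) (2,0) (3,0) (4,0) (5,0) (0,0) [ray(0,1) blocked at (1,4)]
  WQ@(1,4): attacks (1,5) (1,3) (1,2) (1,1) (1,0) (2,4) (3,4) (4,4) (5,4) (0,4) (2,5) (2,3) (3,2) (4,1) (5,0) (0,5) (0,3) [ray(0,-1) blocked at (1,0); ray(-1,0) blocked at (0,4)]
Union (27 distinct): (0,0) (0,1) (0,3) (0,4) (0,5) (1,0) (1,1) (1,2) (1,3) (1,4) (1,5) (2,0) (2,2) (2,3) (2,4) (2,5) (3,0) (3,2) (3,4) (3,5) (4,0) (4,1) (4,2) (4,4) (5,0) (5,2) (5,4)

Answer: 27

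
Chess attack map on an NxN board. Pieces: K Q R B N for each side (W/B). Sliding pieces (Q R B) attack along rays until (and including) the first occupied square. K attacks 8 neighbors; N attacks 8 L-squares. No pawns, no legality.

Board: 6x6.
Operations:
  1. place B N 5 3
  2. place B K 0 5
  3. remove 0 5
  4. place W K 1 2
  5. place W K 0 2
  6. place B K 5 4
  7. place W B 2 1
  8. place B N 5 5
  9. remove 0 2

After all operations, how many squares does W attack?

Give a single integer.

Op 1: place BN@(5,3)
Op 2: place BK@(0,5)
Op 3: remove (0,5)
Op 4: place WK@(1,2)
Op 5: place WK@(0,2)
Op 6: place BK@(5,4)
Op 7: place WB@(2,1)
Op 8: place BN@(5,5)
Op 9: remove (0,2)
Per-piece attacks for W:
  WK@(1,2): attacks (1,3) (1,1) (2,2) (0,2) (2,3) (2,1) (0,3) (0,1)
  WB@(2,1): attacks (3,2) (4,3) (5,4) (3,0) (1,2) (1,0) [ray(1,1) blocked at (5,4); ray(-1,1) blocked at (1,2)]
Union (14 distinct): (0,1) (0,2) (0,3) (1,0) (1,1) (1,2) (1,3) (2,1) (2,2) (2,3) (3,0) (3,2) (4,3) (5,4)

Answer: 14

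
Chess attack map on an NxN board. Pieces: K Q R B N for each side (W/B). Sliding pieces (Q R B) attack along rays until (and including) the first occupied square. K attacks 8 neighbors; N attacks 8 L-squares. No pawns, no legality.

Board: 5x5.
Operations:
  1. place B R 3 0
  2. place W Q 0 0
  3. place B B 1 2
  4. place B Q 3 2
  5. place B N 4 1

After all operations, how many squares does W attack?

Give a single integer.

Answer: 11

Derivation:
Op 1: place BR@(3,0)
Op 2: place WQ@(0,0)
Op 3: place BB@(1,2)
Op 4: place BQ@(3,2)
Op 5: place BN@(4,1)
Per-piece attacks for W:
  WQ@(0,0): attacks (0,1) (0,2) (0,3) (0,4) (1,0) (2,0) (3,0) (1,1) (2,2) (3,3) (4,4) [ray(1,0) blocked at (3,0)]
Union (11 distinct): (0,1) (0,2) (0,3) (0,4) (1,0) (1,1) (2,0) (2,2) (3,0) (3,3) (4,4)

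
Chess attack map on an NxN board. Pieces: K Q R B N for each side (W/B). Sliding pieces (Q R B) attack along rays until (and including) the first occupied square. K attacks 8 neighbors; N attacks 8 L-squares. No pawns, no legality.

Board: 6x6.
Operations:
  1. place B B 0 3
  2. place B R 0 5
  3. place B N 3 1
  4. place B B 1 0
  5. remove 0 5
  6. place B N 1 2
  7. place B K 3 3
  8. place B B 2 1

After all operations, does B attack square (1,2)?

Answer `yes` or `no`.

Op 1: place BB@(0,3)
Op 2: place BR@(0,5)
Op 3: place BN@(3,1)
Op 4: place BB@(1,0)
Op 5: remove (0,5)
Op 6: place BN@(1,2)
Op 7: place BK@(3,3)
Op 8: place BB@(2,1)
Per-piece attacks for B:
  BB@(0,3): attacks (1,4) (2,5) (1,2) [ray(1,-1) blocked at (1,2)]
  BB@(1,0): attacks (2,1) (0,1) [ray(1,1) blocked at (2,1)]
  BN@(1,2): attacks (2,4) (3,3) (0,4) (2,0) (3,1) (0,0)
  BB@(2,1): attacks (3,2) (4,3) (5,4) (3,0) (1,2) (1,0) [ray(-1,1) blocked at (1,2); ray(-1,-1) blocked at (1,0)]
  BN@(3,1): attacks (4,3) (5,2) (2,3) (1,2) (5,0) (1,0)
  BK@(3,3): attacks (3,4) (3,2) (4,3) (2,3) (4,4) (4,2) (2,4) (2,2)
B attacks (1,2): yes

Answer: yes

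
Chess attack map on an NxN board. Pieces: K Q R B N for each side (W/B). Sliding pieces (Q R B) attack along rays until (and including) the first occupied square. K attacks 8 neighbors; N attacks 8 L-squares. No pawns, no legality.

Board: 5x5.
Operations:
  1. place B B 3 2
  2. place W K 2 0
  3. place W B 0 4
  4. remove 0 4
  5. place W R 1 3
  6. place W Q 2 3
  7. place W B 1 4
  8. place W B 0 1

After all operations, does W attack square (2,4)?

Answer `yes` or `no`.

Answer: yes

Derivation:
Op 1: place BB@(3,2)
Op 2: place WK@(2,0)
Op 3: place WB@(0,4)
Op 4: remove (0,4)
Op 5: place WR@(1,3)
Op 6: place WQ@(2,3)
Op 7: place WB@(1,4)
Op 8: place WB@(0,1)
Per-piece attacks for W:
  WB@(0,1): attacks (1,2) (2,3) (1,0) [ray(1,1) blocked at (2,3)]
  WR@(1,3): attacks (1,4) (1,2) (1,1) (1,0) (2,3) (0,3) [ray(0,1) blocked at (1,4); ray(1,0) blocked at (2,3)]
  WB@(1,4): attacks (2,3) (0,3) [ray(1,-1) blocked at (2,3)]
  WK@(2,0): attacks (2,1) (3,0) (1,0) (3,1) (1,1)
  WQ@(2,3): attacks (2,4) (2,2) (2,1) (2,0) (3,3) (4,3) (1,3) (3,4) (3,2) (1,4) (1,2) (0,1) [ray(0,-1) blocked at (2,0); ray(-1,0) blocked at (1,3); ray(1,-1) blocked at (3,2); ray(-1,1) blocked at (1,4); ray(-1,-1) blocked at (0,1)]
W attacks (2,4): yes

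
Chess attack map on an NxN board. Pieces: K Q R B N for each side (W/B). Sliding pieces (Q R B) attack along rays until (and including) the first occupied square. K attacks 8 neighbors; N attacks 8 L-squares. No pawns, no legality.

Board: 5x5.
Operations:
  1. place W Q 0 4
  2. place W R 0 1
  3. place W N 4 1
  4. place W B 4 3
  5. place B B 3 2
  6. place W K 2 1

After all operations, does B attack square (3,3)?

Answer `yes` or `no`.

Op 1: place WQ@(0,4)
Op 2: place WR@(0,1)
Op 3: place WN@(4,1)
Op 4: place WB@(4,3)
Op 5: place BB@(3,2)
Op 6: place WK@(2,1)
Per-piece attacks for B:
  BB@(3,2): attacks (4,3) (4,1) (2,3) (1,4) (2,1) [ray(1,1) blocked at (4,3); ray(1,-1) blocked at (4,1); ray(-1,-1) blocked at (2,1)]
B attacks (3,3): no

Answer: no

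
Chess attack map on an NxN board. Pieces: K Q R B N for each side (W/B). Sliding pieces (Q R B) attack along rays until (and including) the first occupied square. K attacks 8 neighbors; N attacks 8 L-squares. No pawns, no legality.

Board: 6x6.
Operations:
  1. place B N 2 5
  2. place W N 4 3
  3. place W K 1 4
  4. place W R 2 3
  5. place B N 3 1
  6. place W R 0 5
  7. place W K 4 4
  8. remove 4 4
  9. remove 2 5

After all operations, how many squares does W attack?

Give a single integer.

Answer: 21

Derivation:
Op 1: place BN@(2,5)
Op 2: place WN@(4,3)
Op 3: place WK@(1,4)
Op 4: place WR@(2,3)
Op 5: place BN@(3,1)
Op 6: place WR@(0,5)
Op 7: place WK@(4,4)
Op 8: remove (4,4)
Op 9: remove (2,5)
Per-piece attacks for W:
  WR@(0,5): attacks (0,4) (0,3) (0,2) (0,1) (0,0) (1,5) (2,5) (3,5) (4,5) (5,5)
  WK@(1,4): attacks (1,5) (1,3) (2,4) (0,4) (2,5) (2,3) (0,5) (0,3)
  WR@(2,3): attacks (2,4) (2,5) (2,2) (2,1) (2,0) (3,3) (4,3) (1,3) (0,3) [ray(1,0) blocked at (4,3)]
  WN@(4,3): attacks (5,5) (3,5) (2,4) (5,1) (3,1) (2,2)
Union (21 distinct): (0,0) (0,1) (0,2) (0,3) (0,4) (0,5) (1,3) (1,5) (2,0) (2,1) (2,2) (2,3) (2,4) (2,5) (3,1) (3,3) (3,5) (4,3) (4,5) (5,1) (5,5)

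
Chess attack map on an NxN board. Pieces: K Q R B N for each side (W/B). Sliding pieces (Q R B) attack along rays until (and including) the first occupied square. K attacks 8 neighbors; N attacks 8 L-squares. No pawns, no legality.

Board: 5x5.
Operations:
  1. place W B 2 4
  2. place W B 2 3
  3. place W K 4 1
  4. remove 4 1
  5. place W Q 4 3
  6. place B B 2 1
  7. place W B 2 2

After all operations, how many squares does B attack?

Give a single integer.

Answer: 6

Derivation:
Op 1: place WB@(2,4)
Op 2: place WB@(2,3)
Op 3: place WK@(4,1)
Op 4: remove (4,1)
Op 5: place WQ@(4,3)
Op 6: place BB@(2,1)
Op 7: place WB@(2,2)
Per-piece attacks for B:
  BB@(2,1): attacks (3,2) (4,3) (3,0) (1,2) (0,3) (1,0) [ray(1,1) blocked at (4,3)]
Union (6 distinct): (0,3) (1,0) (1,2) (3,0) (3,2) (4,3)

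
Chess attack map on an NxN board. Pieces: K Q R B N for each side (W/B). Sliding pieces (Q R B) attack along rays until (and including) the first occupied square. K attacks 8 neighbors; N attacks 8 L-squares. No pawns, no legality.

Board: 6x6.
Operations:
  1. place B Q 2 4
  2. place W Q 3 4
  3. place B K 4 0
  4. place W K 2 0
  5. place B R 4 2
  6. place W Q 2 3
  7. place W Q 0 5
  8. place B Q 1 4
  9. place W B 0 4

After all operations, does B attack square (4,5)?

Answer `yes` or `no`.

Answer: yes

Derivation:
Op 1: place BQ@(2,4)
Op 2: place WQ@(3,4)
Op 3: place BK@(4,0)
Op 4: place WK@(2,0)
Op 5: place BR@(4,2)
Op 6: place WQ@(2,3)
Op 7: place WQ@(0,5)
Op 8: place BQ@(1,4)
Op 9: place WB@(0,4)
Per-piece attacks for B:
  BQ@(1,4): attacks (1,5) (1,3) (1,2) (1,1) (1,0) (2,4) (0,4) (2,5) (2,3) (0,5) (0,3) [ray(1,0) blocked at (2,4); ray(-1,0) blocked at (0,4); ray(1,-1) blocked at (2,3); ray(-1,1) blocked at (0,5)]
  BQ@(2,4): attacks (2,5) (2,3) (3,4) (1,4) (3,5) (3,3) (4,2) (1,5) (1,3) (0,2) [ray(0,-1) blocked at (2,3); ray(1,0) blocked at (3,4); ray(-1,0) blocked at (1,4); ray(1,-1) blocked at (4,2)]
  BK@(4,0): attacks (4,1) (5,0) (3,0) (5,1) (3,1)
  BR@(4,2): attacks (4,3) (4,4) (4,5) (4,1) (4,0) (5,2) (3,2) (2,2) (1,2) (0,2) [ray(0,-1) blocked at (4,0)]
B attacks (4,5): yes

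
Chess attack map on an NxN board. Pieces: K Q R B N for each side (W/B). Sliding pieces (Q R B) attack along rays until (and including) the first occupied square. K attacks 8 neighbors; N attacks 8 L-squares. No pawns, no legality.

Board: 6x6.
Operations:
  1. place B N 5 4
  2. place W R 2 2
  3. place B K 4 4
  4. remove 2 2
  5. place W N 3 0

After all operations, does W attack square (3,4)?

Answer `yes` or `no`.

Op 1: place BN@(5,4)
Op 2: place WR@(2,2)
Op 3: place BK@(4,4)
Op 4: remove (2,2)
Op 5: place WN@(3,0)
Per-piece attacks for W:
  WN@(3,0): attacks (4,2) (5,1) (2,2) (1,1)
W attacks (3,4): no

Answer: no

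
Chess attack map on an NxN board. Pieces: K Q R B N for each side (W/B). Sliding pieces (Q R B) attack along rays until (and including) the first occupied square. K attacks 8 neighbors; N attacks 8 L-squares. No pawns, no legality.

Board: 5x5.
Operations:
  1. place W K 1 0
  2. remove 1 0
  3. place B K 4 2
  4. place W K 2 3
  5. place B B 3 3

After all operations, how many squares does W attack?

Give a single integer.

Answer: 8

Derivation:
Op 1: place WK@(1,0)
Op 2: remove (1,0)
Op 3: place BK@(4,2)
Op 4: place WK@(2,3)
Op 5: place BB@(3,3)
Per-piece attacks for W:
  WK@(2,3): attacks (2,4) (2,2) (3,3) (1,3) (3,4) (3,2) (1,4) (1,2)
Union (8 distinct): (1,2) (1,3) (1,4) (2,2) (2,4) (3,2) (3,3) (3,4)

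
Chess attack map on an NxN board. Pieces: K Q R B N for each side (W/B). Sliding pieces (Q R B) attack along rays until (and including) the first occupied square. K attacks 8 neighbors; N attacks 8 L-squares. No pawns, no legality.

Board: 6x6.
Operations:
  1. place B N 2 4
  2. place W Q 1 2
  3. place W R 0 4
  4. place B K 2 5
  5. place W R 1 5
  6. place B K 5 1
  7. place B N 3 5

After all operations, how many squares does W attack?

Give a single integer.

Answer: 22

Derivation:
Op 1: place BN@(2,4)
Op 2: place WQ@(1,2)
Op 3: place WR@(0,4)
Op 4: place BK@(2,5)
Op 5: place WR@(1,5)
Op 6: place BK@(5,1)
Op 7: place BN@(3,5)
Per-piece attacks for W:
  WR@(0,4): attacks (0,5) (0,3) (0,2) (0,1) (0,0) (1,4) (2,4) [ray(1,0) blocked at (2,4)]
  WQ@(1,2): attacks (1,3) (1,4) (1,5) (1,1) (1,0) (2,2) (3,2) (4,2) (5,2) (0,2) (2,3) (3,4) (4,5) (2,1) (3,0) (0,3) (0,1) [ray(0,1) blocked at (1,5)]
  WR@(1,5): attacks (1,4) (1,3) (1,2) (2,5) (0,5) [ray(0,-1) blocked at (1,2); ray(1,0) blocked at (2,5)]
Union (22 distinct): (0,0) (0,1) (0,2) (0,3) (0,5) (1,0) (1,1) (1,2) (1,3) (1,4) (1,5) (2,1) (2,2) (2,3) (2,4) (2,5) (3,0) (3,2) (3,4) (4,2) (4,5) (5,2)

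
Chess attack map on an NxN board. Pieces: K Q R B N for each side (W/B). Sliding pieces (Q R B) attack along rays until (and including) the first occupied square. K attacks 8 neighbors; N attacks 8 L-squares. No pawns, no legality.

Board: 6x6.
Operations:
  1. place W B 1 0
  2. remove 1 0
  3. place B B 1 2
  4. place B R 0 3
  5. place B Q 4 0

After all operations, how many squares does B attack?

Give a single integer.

Answer: 24

Derivation:
Op 1: place WB@(1,0)
Op 2: remove (1,0)
Op 3: place BB@(1,2)
Op 4: place BR@(0,3)
Op 5: place BQ@(4,0)
Per-piece attacks for B:
  BR@(0,3): attacks (0,4) (0,5) (0,2) (0,1) (0,0) (1,3) (2,3) (3,3) (4,3) (5,3)
  BB@(1,2): attacks (2,3) (3,4) (4,5) (2,1) (3,0) (0,3) (0,1) [ray(-1,1) blocked at (0,3)]
  BQ@(4,0): attacks (4,1) (4,2) (4,3) (4,4) (4,5) (5,0) (3,0) (2,0) (1,0) (0,0) (5,1) (3,1) (2,2) (1,3) (0,4)
Union (24 distinct): (0,0) (0,1) (0,2) (0,3) (0,4) (0,5) (1,0) (1,3) (2,0) (2,1) (2,2) (2,3) (3,0) (3,1) (3,3) (3,4) (4,1) (4,2) (4,3) (4,4) (4,5) (5,0) (5,1) (5,3)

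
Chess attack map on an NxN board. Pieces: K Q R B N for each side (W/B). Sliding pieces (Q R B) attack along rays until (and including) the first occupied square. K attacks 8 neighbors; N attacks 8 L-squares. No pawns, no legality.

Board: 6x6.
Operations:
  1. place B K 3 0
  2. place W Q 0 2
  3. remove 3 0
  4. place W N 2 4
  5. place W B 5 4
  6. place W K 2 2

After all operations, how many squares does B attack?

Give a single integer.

Op 1: place BK@(3,0)
Op 2: place WQ@(0,2)
Op 3: remove (3,0)
Op 4: place WN@(2,4)
Op 5: place WB@(5,4)
Op 6: place WK@(2,2)
Per-piece attacks for B:
Union (0 distinct): (none)

Answer: 0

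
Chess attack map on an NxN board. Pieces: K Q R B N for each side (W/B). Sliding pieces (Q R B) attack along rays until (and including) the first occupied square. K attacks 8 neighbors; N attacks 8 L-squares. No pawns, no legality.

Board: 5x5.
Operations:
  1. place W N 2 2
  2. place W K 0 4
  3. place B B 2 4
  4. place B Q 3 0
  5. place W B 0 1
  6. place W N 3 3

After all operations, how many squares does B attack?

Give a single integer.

Answer: 13

Derivation:
Op 1: place WN@(2,2)
Op 2: place WK@(0,4)
Op 3: place BB@(2,4)
Op 4: place BQ@(3,0)
Op 5: place WB@(0,1)
Op 6: place WN@(3,3)
Per-piece attacks for B:
  BB@(2,4): attacks (3,3) (1,3) (0,2) [ray(1,-1) blocked at (3,3)]
  BQ@(3,0): attacks (3,1) (3,2) (3,3) (4,0) (2,0) (1,0) (0,0) (4,1) (2,1) (1,2) (0,3) [ray(0,1) blocked at (3,3)]
Union (13 distinct): (0,0) (0,2) (0,3) (1,0) (1,2) (1,3) (2,0) (2,1) (3,1) (3,2) (3,3) (4,0) (4,1)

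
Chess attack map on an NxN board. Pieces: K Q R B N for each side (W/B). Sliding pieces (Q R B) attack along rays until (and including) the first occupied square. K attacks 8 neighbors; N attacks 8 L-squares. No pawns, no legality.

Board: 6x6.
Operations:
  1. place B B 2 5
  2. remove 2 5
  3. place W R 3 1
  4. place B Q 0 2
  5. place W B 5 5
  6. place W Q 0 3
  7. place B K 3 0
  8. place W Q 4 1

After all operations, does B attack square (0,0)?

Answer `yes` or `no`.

Answer: yes

Derivation:
Op 1: place BB@(2,5)
Op 2: remove (2,5)
Op 3: place WR@(3,1)
Op 4: place BQ@(0,2)
Op 5: place WB@(5,5)
Op 6: place WQ@(0,3)
Op 7: place BK@(3,0)
Op 8: place WQ@(4,1)
Per-piece attacks for B:
  BQ@(0,2): attacks (0,3) (0,1) (0,0) (1,2) (2,2) (3,2) (4,2) (5,2) (1,3) (2,4) (3,5) (1,1) (2,0) [ray(0,1) blocked at (0,3)]
  BK@(3,0): attacks (3,1) (4,0) (2,0) (4,1) (2,1)
B attacks (0,0): yes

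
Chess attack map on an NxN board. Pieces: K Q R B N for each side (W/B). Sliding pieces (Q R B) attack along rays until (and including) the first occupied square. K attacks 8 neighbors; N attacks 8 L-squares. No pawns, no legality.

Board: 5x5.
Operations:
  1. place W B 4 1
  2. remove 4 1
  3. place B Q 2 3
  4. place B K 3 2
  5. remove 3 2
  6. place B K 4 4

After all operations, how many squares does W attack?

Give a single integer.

Op 1: place WB@(4,1)
Op 2: remove (4,1)
Op 3: place BQ@(2,3)
Op 4: place BK@(3,2)
Op 5: remove (3,2)
Op 6: place BK@(4,4)
Per-piece attacks for W:
Union (0 distinct): (none)

Answer: 0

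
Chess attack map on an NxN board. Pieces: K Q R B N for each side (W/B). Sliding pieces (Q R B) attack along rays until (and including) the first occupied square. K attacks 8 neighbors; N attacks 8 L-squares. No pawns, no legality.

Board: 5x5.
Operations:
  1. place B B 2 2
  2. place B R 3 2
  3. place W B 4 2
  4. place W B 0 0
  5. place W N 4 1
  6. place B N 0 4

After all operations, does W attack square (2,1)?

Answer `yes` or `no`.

Answer: no

Derivation:
Op 1: place BB@(2,2)
Op 2: place BR@(3,2)
Op 3: place WB@(4,2)
Op 4: place WB@(0,0)
Op 5: place WN@(4,1)
Op 6: place BN@(0,4)
Per-piece attacks for W:
  WB@(0,0): attacks (1,1) (2,2) [ray(1,1) blocked at (2,2)]
  WN@(4,1): attacks (3,3) (2,2) (2,0)
  WB@(4,2): attacks (3,3) (2,4) (3,1) (2,0)
W attacks (2,1): no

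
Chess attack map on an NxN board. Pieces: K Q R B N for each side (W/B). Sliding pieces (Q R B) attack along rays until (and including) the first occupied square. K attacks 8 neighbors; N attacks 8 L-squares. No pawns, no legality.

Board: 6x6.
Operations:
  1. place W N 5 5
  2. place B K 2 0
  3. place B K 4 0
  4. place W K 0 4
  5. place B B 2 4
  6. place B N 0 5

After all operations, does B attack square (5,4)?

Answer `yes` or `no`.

Op 1: place WN@(5,5)
Op 2: place BK@(2,0)
Op 3: place BK@(4,0)
Op 4: place WK@(0,4)
Op 5: place BB@(2,4)
Op 6: place BN@(0,5)
Per-piece attacks for B:
  BN@(0,5): attacks (1,3) (2,4)
  BK@(2,0): attacks (2,1) (3,0) (1,0) (3,1) (1,1)
  BB@(2,4): attacks (3,5) (3,3) (4,2) (5,1) (1,5) (1,3) (0,2)
  BK@(4,0): attacks (4,1) (5,0) (3,0) (5,1) (3,1)
B attacks (5,4): no

Answer: no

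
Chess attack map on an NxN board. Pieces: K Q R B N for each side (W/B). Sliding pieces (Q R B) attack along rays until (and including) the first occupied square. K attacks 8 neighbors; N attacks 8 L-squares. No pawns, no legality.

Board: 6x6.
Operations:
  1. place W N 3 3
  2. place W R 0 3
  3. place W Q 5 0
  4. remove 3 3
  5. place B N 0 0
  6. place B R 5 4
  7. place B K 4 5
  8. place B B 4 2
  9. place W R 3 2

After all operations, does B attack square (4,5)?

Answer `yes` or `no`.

Op 1: place WN@(3,3)
Op 2: place WR@(0,3)
Op 3: place WQ@(5,0)
Op 4: remove (3,3)
Op 5: place BN@(0,0)
Op 6: place BR@(5,4)
Op 7: place BK@(4,5)
Op 8: place BB@(4,2)
Op 9: place WR@(3,2)
Per-piece attacks for B:
  BN@(0,0): attacks (1,2) (2,1)
  BB@(4,2): attacks (5,3) (5,1) (3,3) (2,4) (1,5) (3,1) (2,0)
  BK@(4,5): attacks (4,4) (5,5) (3,5) (5,4) (3,4)
  BR@(5,4): attacks (5,5) (5,3) (5,2) (5,1) (5,0) (4,4) (3,4) (2,4) (1,4) (0,4) [ray(0,-1) blocked at (5,0)]
B attacks (4,5): no

Answer: no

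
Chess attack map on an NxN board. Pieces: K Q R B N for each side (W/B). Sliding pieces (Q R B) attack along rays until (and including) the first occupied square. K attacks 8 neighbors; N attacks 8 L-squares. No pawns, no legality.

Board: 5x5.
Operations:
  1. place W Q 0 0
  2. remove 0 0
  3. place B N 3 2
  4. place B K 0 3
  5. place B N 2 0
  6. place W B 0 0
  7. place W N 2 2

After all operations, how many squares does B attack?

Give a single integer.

Op 1: place WQ@(0,0)
Op 2: remove (0,0)
Op 3: place BN@(3,2)
Op 4: place BK@(0,3)
Op 5: place BN@(2,0)
Op 6: place WB@(0,0)
Op 7: place WN@(2,2)
Per-piece attacks for B:
  BK@(0,3): attacks (0,4) (0,2) (1,3) (1,4) (1,2)
  BN@(2,0): attacks (3,2) (4,1) (1,2) (0,1)
  BN@(3,2): attacks (4,4) (2,4) (1,3) (4,0) (2,0) (1,1)
Union (13 distinct): (0,1) (0,2) (0,4) (1,1) (1,2) (1,3) (1,4) (2,0) (2,4) (3,2) (4,0) (4,1) (4,4)

Answer: 13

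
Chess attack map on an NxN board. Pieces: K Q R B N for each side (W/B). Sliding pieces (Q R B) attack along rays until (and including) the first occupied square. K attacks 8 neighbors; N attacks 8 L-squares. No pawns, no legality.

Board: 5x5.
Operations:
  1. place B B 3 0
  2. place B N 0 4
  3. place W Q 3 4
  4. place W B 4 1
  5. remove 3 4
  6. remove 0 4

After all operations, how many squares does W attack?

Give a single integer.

Answer: 4

Derivation:
Op 1: place BB@(3,0)
Op 2: place BN@(0,4)
Op 3: place WQ@(3,4)
Op 4: place WB@(4,1)
Op 5: remove (3,4)
Op 6: remove (0,4)
Per-piece attacks for W:
  WB@(4,1): attacks (3,2) (2,3) (1,4) (3,0) [ray(-1,-1) blocked at (3,0)]
Union (4 distinct): (1,4) (2,3) (3,0) (3,2)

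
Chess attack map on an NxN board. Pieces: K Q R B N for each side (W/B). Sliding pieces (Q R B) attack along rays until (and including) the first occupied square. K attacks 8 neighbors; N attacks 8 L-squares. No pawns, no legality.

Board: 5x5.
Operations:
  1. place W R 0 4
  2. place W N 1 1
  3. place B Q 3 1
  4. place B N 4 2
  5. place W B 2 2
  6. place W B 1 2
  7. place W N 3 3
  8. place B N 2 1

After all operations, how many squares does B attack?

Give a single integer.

Answer: 14

Derivation:
Op 1: place WR@(0,4)
Op 2: place WN@(1,1)
Op 3: place BQ@(3,1)
Op 4: place BN@(4,2)
Op 5: place WB@(2,2)
Op 6: place WB@(1,2)
Op 7: place WN@(3,3)
Op 8: place BN@(2,1)
Per-piece attacks for B:
  BN@(2,1): attacks (3,3) (4,2) (1,3) (0,2) (4,0) (0,0)
  BQ@(3,1): attacks (3,2) (3,3) (3,0) (4,1) (2,1) (4,2) (4,0) (2,2) (2,0) [ray(0,1) blocked at (3,3); ray(-1,0) blocked at (2,1); ray(1,1) blocked at (4,2); ray(-1,1) blocked at (2,2)]
  BN@(4,2): attacks (3,4) (2,3) (3,0) (2,1)
Union (14 distinct): (0,0) (0,2) (1,3) (2,0) (2,1) (2,2) (2,3) (3,0) (3,2) (3,3) (3,4) (4,0) (4,1) (4,2)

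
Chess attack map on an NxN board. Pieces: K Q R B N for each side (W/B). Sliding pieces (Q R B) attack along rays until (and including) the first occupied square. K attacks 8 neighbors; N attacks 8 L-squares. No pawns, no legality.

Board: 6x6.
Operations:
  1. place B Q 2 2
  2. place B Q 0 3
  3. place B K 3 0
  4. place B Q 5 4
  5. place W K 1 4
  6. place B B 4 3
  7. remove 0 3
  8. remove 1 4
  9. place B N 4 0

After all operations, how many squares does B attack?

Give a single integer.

Answer: 29

Derivation:
Op 1: place BQ@(2,2)
Op 2: place BQ@(0,3)
Op 3: place BK@(3,0)
Op 4: place BQ@(5,4)
Op 5: place WK@(1,4)
Op 6: place BB@(4,3)
Op 7: remove (0,3)
Op 8: remove (1,4)
Op 9: place BN@(4,0)
Per-piece attacks for B:
  BQ@(2,2): attacks (2,3) (2,4) (2,5) (2,1) (2,0) (3,2) (4,2) (5,2) (1,2) (0,2) (3,3) (4,4) (5,5) (3,1) (4,0) (1,3) (0,4) (1,1) (0,0) [ray(1,-1) blocked at (4,0)]
  BK@(3,0): attacks (3,1) (4,0) (2,0) (4,1) (2,1)
  BN@(4,0): attacks (5,2) (3,2) (2,1)
  BB@(4,3): attacks (5,4) (5,2) (3,4) (2,5) (3,2) (2,1) (1,0) [ray(1,1) blocked at (5,4)]
  BQ@(5,4): attacks (5,5) (5,3) (5,2) (5,1) (5,0) (4,4) (3,4) (2,4) (1,4) (0,4) (4,5) (4,3) [ray(-1,-1) blocked at (4,3)]
Union (29 distinct): (0,0) (0,2) (0,4) (1,0) (1,1) (1,2) (1,3) (1,4) (2,0) (2,1) (2,3) (2,4) (2,5) (3,1) (3,2) (3,3) (3,4) (4,0) (4,1) (4,2) (4,3) (4,4) (4,5) (5,0) (5,1) (5,2) (5,3) (5,4) (5,5)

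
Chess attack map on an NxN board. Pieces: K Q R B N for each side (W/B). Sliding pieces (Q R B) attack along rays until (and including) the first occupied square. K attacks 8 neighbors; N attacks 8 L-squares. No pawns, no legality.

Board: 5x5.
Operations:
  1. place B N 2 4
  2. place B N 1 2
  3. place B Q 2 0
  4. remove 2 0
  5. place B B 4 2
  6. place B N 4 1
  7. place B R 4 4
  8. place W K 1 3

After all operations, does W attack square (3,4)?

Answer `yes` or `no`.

Answer: no

Derivation:
Op 1: place BN@(2,4)
Op 2: place BN@(1,2)
Op 3: place BQ@(2,0)
Op 4: remove (2,0)
Op 5: place BB@(4,2)
Op 6: place BN@(4,1)
Op 7: place BR@(4,4)
Op 8: place WK@(1,3)
Per-piece attacks for W:
  WK@(1,3): attacks (1,4) (1,2) (2,3) (0,3) (2,4) (2,2) (0,4) (0,2)
W attacks (3,4): no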